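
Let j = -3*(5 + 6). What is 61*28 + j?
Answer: 1675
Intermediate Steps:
j = -33 (j = -3*11 = -33)
61*28 + j = 61*28 - 33 = 1708 - 33 = 1675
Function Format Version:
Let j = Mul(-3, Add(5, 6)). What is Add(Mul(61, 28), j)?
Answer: 1675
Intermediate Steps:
j = -33 (j = Mul(-3, 11) = -33)
Add(Mul(61, 28), j) = Add(Mul(61, 28), -33) = Add(1708, -33) = 1675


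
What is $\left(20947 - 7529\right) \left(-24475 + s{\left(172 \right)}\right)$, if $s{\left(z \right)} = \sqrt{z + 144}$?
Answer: $-328405550 + 26836 \sqrt{79} \approx -3.2817 \cdot 10^{8}$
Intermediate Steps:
$s{\left(z \right)} = \sqrt{144 + z}$
$\left(20947 - 7529\right) \left(-24475 + s{\left(172 \right)}\right) = \left(20947 - 7529\right) \left(-24475 + \sqrt{144 + 172}\right) = 13418 \left(-24475 + \sqrt{316}\right) = 13418 \left(-24475 + 2 \sqrt{79}\right) = -328405550 + 26836 \sqrt{79}$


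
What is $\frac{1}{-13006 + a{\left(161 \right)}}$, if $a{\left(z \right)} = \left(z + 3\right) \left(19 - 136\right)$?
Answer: $- \frac{1}{32194} \approx -3.1062 \cdot 10^{-5}$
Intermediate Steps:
$a{\left(z \right)} = -351 - 117 z$ ($a{\left(z \right)} = \left(3 + z\right) \left(-117\right) = -351 - 117 z$)
$\frac{1}{-13006 + a{\left(161 \right)}} = \frac{1}{-13006 - 19188} = \frac{1}{-32194} = - \frac{1}{32194}$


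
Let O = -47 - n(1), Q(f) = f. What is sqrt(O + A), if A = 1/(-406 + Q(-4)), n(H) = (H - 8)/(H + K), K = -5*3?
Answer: 3*I*sqrt(221810)/205 ≈ 6.8922*I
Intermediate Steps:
K = -15
n(H) = (-8 + H)/(-15 + H) (n(H) = (H - 8)/(H - 15) = (-8 + H)/(-15 + H))
A = -1/410 (A = 1/(-406 - 4) = 1/(-410) = -1/410 ≈ -0.0024390)
O = -95/2 (O = -47 - (-8 + 1)/(-15 + 1) = -47 - (-7)/(-14) = -47 - (-1)*(-7)/14 = -47 - 1*1/2 = -47 - 1/2 = -95/2 ≈ -47.500)
sqrt(O + A) = sqrt(-95/2 - 1/410) = sqrt(-9738/205) = 3*I*sqrt(221810)/205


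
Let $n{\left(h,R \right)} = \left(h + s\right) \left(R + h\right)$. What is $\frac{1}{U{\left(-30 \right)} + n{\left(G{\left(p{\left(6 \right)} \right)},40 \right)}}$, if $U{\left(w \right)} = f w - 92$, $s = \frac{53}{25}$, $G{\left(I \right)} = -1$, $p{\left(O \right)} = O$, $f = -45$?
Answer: $\frac{25}{32542} \approx 0.00076824$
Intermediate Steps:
$s = \frac{53}{25}$ ($s = 53 \cdot \frac{1}{25} = \frac{53}{25} \approx 2.12$)
$U{\left(w \right)} = -92 - 45 w$ ($U{\left(w \right)} = - 45 w - 92 = -92 - 45 w$)
$n{\left(h,R \right)} = \left(\frac{53}{25} + h\right) \left(R + h\right)$ ($n{\left(h,R \right)} = \left(h + \frac{53}{25}\right) \left(R + h\right) = \left(\frac{53}{25} + h\right) \left(R + h\right)$)
$\frac{1}{U{\left(-30 \right)} + n{\left(G{\left(p{\left(6 \right)} \right)},40 \right)}} = \frac{1}{\left(-92 - -1350\right) + \left(\left(-1\right)^{2} + \frac{53}{25} \cdot 40 + \frac{53}{25} \left(-1\right) + 40 \left(-1\right)\right)} = \frac{1}{\left(-92 + 1350\right) + \left(1 + \frac{424}{5} - \frac{53}{25} - 40\right)} = \frac{1}{1258 + \frac{1092}{25}} = \frac{1}{\frac{32542}{25}} = \frac{25}{32542}$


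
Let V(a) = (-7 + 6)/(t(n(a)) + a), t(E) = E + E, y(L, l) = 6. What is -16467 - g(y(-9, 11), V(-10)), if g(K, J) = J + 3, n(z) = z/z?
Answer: -131761/8 ≈ -16470.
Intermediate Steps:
n(z) = 1
t(E) = 2*E
V(a) = -1/(2 + a) (V(a) = (-7 + 6)/(2*1 + a) = -1/(2 + a))
g(K, J) = 3 + J
-16467 - g(y(-9, 11), V(-10)) = -16467 - (3 - 1/(2 - 10)) = -16467 - (3 - 1/(-8)) = -16467 - (3 - 1*(-1/8)) = -16467 - (3 + 1/8) = -16467 - 1*25/8 = -16467 - 25/8 = -131761/8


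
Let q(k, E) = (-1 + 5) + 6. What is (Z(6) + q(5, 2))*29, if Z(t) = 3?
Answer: 377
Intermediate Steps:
q(k, E) = 10 (q(k, E) = 4 + 6 = 10)
(Z(6) + q(5, 2))*29 = (3 + 10)*29 = 13*29 = 377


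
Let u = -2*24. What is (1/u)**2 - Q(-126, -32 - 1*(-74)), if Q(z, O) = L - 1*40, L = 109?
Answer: -158975/2304 ≈ -69.000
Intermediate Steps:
u = -48
Q(z, O) = 69 (Q(z, O) = 109 - 1*40 = 109 - 40 = 69)
(1/u)**2 - Q(-126, -32 - 1*(-74)) = (1/(-48))**2 - 1*69 = (-1/48)**2 - 69 = 1/2304 - 69 = -158975/2304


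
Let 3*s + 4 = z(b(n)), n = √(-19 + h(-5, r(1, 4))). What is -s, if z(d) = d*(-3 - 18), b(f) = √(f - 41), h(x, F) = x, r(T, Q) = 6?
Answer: 4/3 + 7*√(-41 + 2*I*√6) ≈ 4.0064 + 44.901*I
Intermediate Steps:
n = 2*I*√6 (n = √(-19 - 5) = √(-24) = 2*I*√6 ≈ 4.899*I)
b(f) = √(-41 + f)
z(d) = -21*d (z(d) = d*(-21) = -21*d)
s = -4/3 - 7*√(-41 + 2*I*√6) (s = -4/3 + (-21*√(-41 + 2*I*√6))/3 = -4/3 - 7*√(-41 + 2*I*√6) ≈ -4.0064 - 44.901*I)
-s = -(-4/3 - 7*√(-41 + 2*I*√6)) = 4/3 + 7*√(-41 + 2*I*√6)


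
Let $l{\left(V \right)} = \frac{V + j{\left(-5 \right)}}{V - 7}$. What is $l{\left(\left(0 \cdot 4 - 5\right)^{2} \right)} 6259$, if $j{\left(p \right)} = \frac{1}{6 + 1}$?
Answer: $\frac{550792}{63} \approx 8742.7$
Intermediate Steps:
$j{\left(p \right)} = \frac{1}{7}$
$l{\left(V \right)} = \frac{\frac{1}{7} + V}{-7 + V}$ ($l{\left(V \right)} = \frac{V + \frac{1}{7}}{V - 7} = \frac{\frac{1}{7} + V}{-7 + V}$)
$l{\left(\left(0 \cdot 4 - 5\right)^{2} \right)} 6259 = \frac{\frac{1}{7} + \left(0 \cdot 4 - 5\right)^{2}}{-7 + \left(0 \cdot 4 - 5\right)^{2}} \cdot 6259 = \frac{\frac{1}{7} + \left(0 - 5\right)^{2}}{-7 + \left(0 - 5\right)^{2}} \cdot 6259 = \frac{\frac{1}{7} + \left(-5\right)^{2}}{-7 + \left(-5\right)^{2}} \cdot 6259 = \frac{\frac{1}{7} + 25}{-7 + 25} \cdot 6259 = \frac{1}{18} \cdot \frac{176}{7} \cdot 6259 = \frac{88}{63} \cdot 6259 = \frac{550792}{63}$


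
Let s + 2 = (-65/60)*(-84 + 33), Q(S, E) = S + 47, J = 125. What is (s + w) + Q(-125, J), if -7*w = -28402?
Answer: 112915/28 ≈ 4032.7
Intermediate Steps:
Q(S, E) = 47 + S
w = 28402/7 (w = -⅐*(-28402) = 28402/7 ≈ 4057.4)
s = 213/4 (s = -2 + (-65/60)*(-84 + 33) = -2 - 65*1/60*(-51) = -2 - 13/12*(-51) = -2 + 221/4 = 213/4 ≈ 53.250)
(s + w) + Q(-125, J) = (213/4 + 28402/7) + (47 - 125) = 115099/28 - 78 = 112915/28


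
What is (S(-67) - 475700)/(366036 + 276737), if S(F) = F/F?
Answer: -475699/642773 ≈ -0.74007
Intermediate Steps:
S(F) = 1
(S(-67) - 475700)/(366036 + 276737) = (1 - 475700)/(366036 + 276737) = -475699/642773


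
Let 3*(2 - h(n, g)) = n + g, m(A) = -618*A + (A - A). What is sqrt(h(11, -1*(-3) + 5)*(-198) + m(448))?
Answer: I*sqrt(276006) ≈ 525.36*I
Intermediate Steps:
m(A) = -618*A (m(A) = -618*A + 0 = -618*A)
h(n, g) = 2 - g/3 - n/3 (h(n, g) = 2 - (n + g)/3 = 2 - (g + n)/3 = 2 + (-g/3 - n/3) = 2 - g/3 - n/3)
sqrt(h(11, -1*(-3) + 5)*(-198) + m(448)) = sqrt((2 - (-1*(-3) + 5)/3 - 1/3*11)*(-198) - 618*448) = sqrt((2 - (3 + 5)/3 - 11/3)*(-198) - 276864) = sqrt((2 - 1/3*8 - 11/3)*(-198) - 276864) = sqrt((2 - 8/3 - 11/3)*(-198) - 276864) = sqrt(-13/3*(-198) - 276864) = sqrt(858 - 276864) = sqrt(-276006) = I*sqrt(276006)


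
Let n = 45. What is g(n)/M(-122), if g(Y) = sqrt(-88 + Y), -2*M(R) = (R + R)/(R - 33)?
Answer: -155*I*sqrt(43)/122 ≈ -8.3312*I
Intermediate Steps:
M(R) = -R/(-33 + R) (M(R) = -(R + R)/(2*(R - 33)) = -2*R/(2*(-33 + R)) = -R/(-33 + R))
g(n)/M(-122) = sqrt(-88 + 45)/((-1*(-122)/(-33 - 122))) = sqrt(-43)/((-1*(-122)/(-155))) = (I*sqrt(43))/((-1*(-122)*(-1/155))) = (I*sqrt(43))/(-122/155) = (I*sqrt(43))*(-155/122) = -155*I*sqrt(43)/122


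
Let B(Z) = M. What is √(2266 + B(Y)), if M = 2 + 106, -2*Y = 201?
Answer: √2374 ≈ 48.724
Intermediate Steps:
Y = -201/2 (Y = -½*201 = -201/2 ≈ -100.50)
M = 108
B(Z) = 108
√(2266 + B(Y)) = √(2266 + 108) = √2374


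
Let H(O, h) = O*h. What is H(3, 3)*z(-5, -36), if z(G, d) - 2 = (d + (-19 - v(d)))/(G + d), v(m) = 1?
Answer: 1242/41 ≈ 30.293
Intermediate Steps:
z(G, d) = 2 + (-20 + d)/(G + d) (z(G, d) = 2 + (d + (-19 - 1*1))/(G + d) = 2 + (d + (-19 - 1))/(G + d) = 2 + (d - 20)/(G + d) = 2 + (-20 + d)/(G + d))
H(3, 3)*z(-5, -36) = (3*3)*((-20 + 2*(-5) + 3*(-36))/(-5 - 36)) = 9*((-20 - 10 - 108)/(-41)) = 9*(-1/41*(-138)) = 9*(138/41) = 1242/41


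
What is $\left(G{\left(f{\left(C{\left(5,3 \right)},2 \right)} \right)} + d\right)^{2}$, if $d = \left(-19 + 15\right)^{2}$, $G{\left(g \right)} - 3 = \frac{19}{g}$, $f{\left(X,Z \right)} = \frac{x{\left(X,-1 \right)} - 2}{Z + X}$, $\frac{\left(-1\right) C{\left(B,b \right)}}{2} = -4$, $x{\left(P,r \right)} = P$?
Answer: $\frac{23104}{9} \approx 2567.1$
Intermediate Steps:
$C{\left(B,b \right)} = 8$ ($C{\left(B,b \right)} = \left(-2\right) \left(-4\right) = 8$)
$f{\left(X,Z \right)} = \frac{-2 + X}{X + Z}$ ($f{\left(X,Z \right)} = \frac{X - 2}{Z + X} = \frac{-2 + X}{X + Z}$)
$G{\left(g \right)} = 3 + \frac{19}{g}$
$d = 16$ ($d = \left(-4\right)^{2} = 16$)
$\left(G{\left(f{\left(C{\left(5,3 \right)},2 \right)} \right)} + d\right)^{2} = \left(\left(3 + \frac{19}{\frac{1}{8 + 2} \left(-2 + 8\right)}\right) + 16\right)^{2} = \left(\left(3 + \frac{19}{\frac{1}{10} \cdot 6}\right) + 16\right)^{2} = \left(\left(3 + \frac{19}{\frac{3}{5}}\right) + 16\right)^{2} = \left(\left(3 + 19 \cdot \frac{5}{3}\right) + 16\right)^{2} = \left(\left(3 + \frac{95}{3}\right) + 16\right)^{2} = \left(\frac{104}{3} + 16\right)^{2} = \left(\frac{152}{3}\right)^{2} = \frac{23104}{9}$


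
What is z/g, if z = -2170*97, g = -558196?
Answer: 105245/279098 ≈ 0.37709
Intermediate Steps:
z = -210490
z/g = -210490/(-558196) = -210490*(-1/558196) = 105245/279098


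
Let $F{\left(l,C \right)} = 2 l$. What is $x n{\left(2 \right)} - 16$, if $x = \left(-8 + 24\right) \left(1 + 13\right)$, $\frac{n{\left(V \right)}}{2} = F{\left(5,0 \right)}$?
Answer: $4464$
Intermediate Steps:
$n{\left(V \right)} = 20$ ($n{\left(V \right)} = 2 \cdot 2 \cdot 5 = 2 \cdot 10 = 20$)
$x = 224$ ($x = 16 \cdot 14 = 224$)
$x n{\left(2 \right)} - 16 = 224 \cdot 20 - 16 = 4480 - 16 = 4464$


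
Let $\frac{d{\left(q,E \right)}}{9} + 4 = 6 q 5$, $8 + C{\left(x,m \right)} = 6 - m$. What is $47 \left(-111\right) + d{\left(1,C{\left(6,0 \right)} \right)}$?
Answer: $-4983$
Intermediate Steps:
$C{\left(x,m \right)} = -2 - m$ ($C{\left(x,m \right)} = -8 - \left(-6 + m\right) = -2 - m$)
$d{\left(q,E \right)} = -36 + 270 q$ ($d{\left(q,E \right)} = -36 + 9 \cdot 6 q 5 = -36 + 9 \cdot 30 q = -36 + 270 q$)
$47 \left(-111\right) + d{\left(1,C{\left(6,0 \right)} \right)} = 47 \left(-111\right) + \left(-36 + 270 \cdot 1\right) = -5217 + \left(-36 + 270\right) = -5217 + 234 = -4983$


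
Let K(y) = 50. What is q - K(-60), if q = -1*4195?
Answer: -4245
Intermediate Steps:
q = -4195
q - K(-60) = -4195 - 1*50 = -4195 - 50 = -4245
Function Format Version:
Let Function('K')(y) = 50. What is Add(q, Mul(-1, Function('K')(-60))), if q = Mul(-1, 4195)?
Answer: -4245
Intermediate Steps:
q = -4195
Add(q, Mul(-1, Function('K')(-60))) = Add(-4195, Mul(-1, 50)) = Add(-4195, -50) = -4245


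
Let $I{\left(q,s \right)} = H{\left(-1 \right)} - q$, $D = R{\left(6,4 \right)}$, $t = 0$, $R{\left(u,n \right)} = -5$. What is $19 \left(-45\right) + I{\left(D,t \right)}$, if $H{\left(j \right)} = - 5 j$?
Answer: $-845$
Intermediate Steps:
$D = -5$
$I{\left(q,s \right)} = 5 - q$ ($I{\left(q,s \right)} = \left(-5\right) \left(-1\right) - q = 5 - q$)
$19 \left(-45\right) + I{\left(D,t \right)} = 19 \left(-45\right) + \left(5 - -5\right) = -855 + \left(5 + 5\right) = -855 + 10 = -845$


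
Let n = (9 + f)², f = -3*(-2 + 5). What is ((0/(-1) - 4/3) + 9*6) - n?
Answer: 158/3 ≈ 52.667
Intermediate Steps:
f = -9 (f = -3*3 = -9)
n = 0 (n = (9 - 9)² = 0² = 0)
((0/(-1) - 4/3) + 9*6) - n = ((0/(-1) - 4/3) + 9*6) - 1*0 = ((0*(-1) - 4*⅓) + 54) + 0 = ((0 - 4/3) + 54) + 0 = (-4/3 + 54) + 0 = 158/3 + 0 = 158/3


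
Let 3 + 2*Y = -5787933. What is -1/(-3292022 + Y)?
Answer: 1/6185990 ≈ 1.6166e-7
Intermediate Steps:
Y = -2893968 (Y = -3/2 + (½)*(-5787933) = -3/2 - 5787933/2 = -2893968)
-1/(-3292022 + Y) = -1/(-3292022 - 2893968) = -1/(-6185990) = -1*(-1/6185990) = 1/6185990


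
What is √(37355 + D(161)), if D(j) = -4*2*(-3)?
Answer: √37379 ≈ 193.34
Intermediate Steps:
D(j) = 24 (D(j) = -8*(-3) = 24)
√(37355 + D(161)) = √(37355 + 24) = √37379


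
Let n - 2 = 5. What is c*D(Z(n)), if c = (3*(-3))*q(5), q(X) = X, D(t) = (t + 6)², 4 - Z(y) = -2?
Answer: -6480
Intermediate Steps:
n = 7 (n = 2 + 5 = 7)
Z(y) = 6 (Z(y) = 4 - 1*(-2) = 4 + 2 = 6)
D(t) = (6 + t)²
c = -45 (c = (3*(-3))*5 = -9*5 = -45)
c*D(Z(n)) = -45*(6 + 6)² = -45*12² = -45*144 = -6480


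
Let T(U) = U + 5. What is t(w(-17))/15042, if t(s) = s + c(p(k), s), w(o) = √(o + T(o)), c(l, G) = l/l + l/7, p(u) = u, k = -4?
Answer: 1/35098 + I*√29/15042 ≈ 2.8492e-5 + 0.00035801*I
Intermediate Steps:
T(U) = 5 + U
c(l, G) = 1 + l/7 (c(l, G) = 1 + l*(⅐) = 1 + l/7)
w(o) = √(5 + 2*o) (w(o) = √(o + (5 + o)) = √(5 + 2*o))
t(s) = 3/7 + s (t(s) = s + (1 + (⅐)*(-4)) = s + (1 - 4/7) = s + 3/7 = 3/7 + s)
t(w(-17))/15042 = (3/7 + √(5 + 2*(-17)))/15042 = (3/7 + √(5 - 34))*(1/15042) = (3/7 + √(-29))*(1/15042) = (3/7 + I*√29)*(1/15042) = 1/35098 + I*√29/15042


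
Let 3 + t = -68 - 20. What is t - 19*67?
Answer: -1364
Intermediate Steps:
t = -91 (t = -3 + (-68 - 20) = -3 - 88 = -91)
t - 19*67 = -91 - 19*67 = -91 - 1273 = -1364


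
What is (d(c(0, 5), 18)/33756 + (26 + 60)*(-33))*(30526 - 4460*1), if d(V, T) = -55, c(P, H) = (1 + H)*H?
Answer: -1248555965239/16878 ≈ -7.3975e+7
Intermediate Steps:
c(P, H) = H*(1 + H)
(d(c(0, 5), 18)/33756 + (26 + 60)*(-33))*(30526 - 4460*1) = (-55/33756 + (26 + 60)*(-33))*(30526 - 4460*1) = (-55*1/33756 + 86*(-33))*(30526 - 4460) = (-55/33756 - 2838)*26066 = -95799583/33756*26066 = -1248555965239/16878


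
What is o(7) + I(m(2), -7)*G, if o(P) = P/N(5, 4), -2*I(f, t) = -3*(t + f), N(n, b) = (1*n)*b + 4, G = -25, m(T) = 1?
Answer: 5407/24 ≈ 225.29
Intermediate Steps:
N(n, b) = 4 + b*n (N(n, b) = n*b + 4 = b*n + 4 = 4 + b*n)
I(f, t) = 3*f/2 + 3*t/2 (I(f, t) = -(-3)*(t + f)/2 = -(-3)*(f + t)/2 = -(-3*f - 3*t)/2 = 3*f/2 + 3*t/2)
o(P) = P/24 (o(P) = P/(4 + 4*5) = P/(4 + 20) = P/24)
o(7) + I(m(2), -7)*G = (1/24)*7 + ((3/2)*1 + (3/2)*(-7))*(-25) = 7/24 + (3/2 - 21/2)*(-25) = 7/24 - 9*(-25) = 7/24 + 225 = 5407/24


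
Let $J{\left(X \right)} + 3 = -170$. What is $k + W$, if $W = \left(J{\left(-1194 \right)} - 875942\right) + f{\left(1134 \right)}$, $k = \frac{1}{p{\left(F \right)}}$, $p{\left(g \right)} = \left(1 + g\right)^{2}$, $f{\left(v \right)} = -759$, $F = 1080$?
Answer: $- \frac{1024680758313}{1168561} \approx -8.7687 \cdot 10^{5}$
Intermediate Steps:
$J{\left(X \right)} = -173$ ($J{\left(X \right)} = -3 - 170 = -173$)
$k = \frac{1}{1168561}$ ($k = \frac{1}{\left(1 + 1080\right)^{2}} = \frac{1}{1081^{2}} = \frac{1}{1168561} \approx 8.5575 \cdot 10^{-7}$)
$W = -876874$ ($W = \left(-173 - 875942\right) - 759 = -876115 - 759 = -876874$)
$k + W = \frac{1}{1168561} - 876874 = - \frac{1024680758313}{1168561}$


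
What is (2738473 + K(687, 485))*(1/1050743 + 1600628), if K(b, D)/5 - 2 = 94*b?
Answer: 5148766098030548665/1050743 ≈ 4.9001e+12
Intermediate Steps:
K(b, D) = 10 + 470*b (K(b, D) = 10 + 5*(94*b) = 10 + 470*b)
(2738473 + K(687, 485))*(1/1050743 + 1600628) = (2738473 + (10 + 470*687))*(1/1050743 + 1600628) = (2738473 + (10 + 322890))*(1/1050743 + 1600628) = (2738473 + 322900)*(1681848666605/1050743) = 3061373*(1681848666605/1050743) = 5148766098030548665/1050743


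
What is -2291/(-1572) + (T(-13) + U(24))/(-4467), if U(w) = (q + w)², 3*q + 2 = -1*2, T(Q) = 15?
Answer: 28207975/21066372 ≈ 1.3390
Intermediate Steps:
q = -4/3 (q = -⅔ + (-1*2)/3 = -⅔ + (⅓)*(-2) = -⅔ - ⅔ = -4/3 ≈ -1.3333)
U(w) = (-4/3 + w)²
-2291/(-1572) + (T(-13) + U(24))/(-4467) = -2291/(-1572) + (15 + (-4 + 3*24)²/9)/(-4467) = -2291*(-1/1572) + (15 + (-4 + 72)²/9)*(-1/4467) = 2291/1572 + (15 + (⅑)*68²)*(-1/4467) = 2291/1572 + (15 + (⅑)*4624)*(-1/4467) = 2291/1572 + (15 + 4624/9)*(-1/4467) = 2291/1572 + (4759/9)*(-1/4467) = 2291/1572 - 4759/40203 = 28207975/21066372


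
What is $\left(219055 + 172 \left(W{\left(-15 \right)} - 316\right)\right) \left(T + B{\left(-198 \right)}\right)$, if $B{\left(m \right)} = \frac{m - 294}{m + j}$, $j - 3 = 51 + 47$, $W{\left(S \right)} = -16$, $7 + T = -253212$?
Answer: $- \frac{3977800136201}{97} \approx -4.1008 \cdot 10^{10}$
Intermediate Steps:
$T = -253219$ ($T = -7 - 253212 = -253219$)
$j = 101$ ($j = 3 + \left(51 + 47\right) = 3 + 98 = 101$)
$B{\left(m \right)} = \frac{-294 + m}{101 + m}$ ($B{\left(m \right)} = \frac{m - 294}{m + 101} = \frac{-294 + m}{101 + m}$)
$\left(219055 + 172 \left(W{\left(-15 \right)} - 316\right)\right) \left(T + B{\left(-198 \right)}\right) = \left(219055 + 172 \left(-16 - 316\right)\right) \left(-253219 + \frac{-294 - 198}{101 - 198}\right) = \left(219055 + 172 \left(-332\right)\right) \left(-253219 + \frac{1}{-97} \left(-492\right)\right) = \left(219055 - 57104\right) \left(-253219 - - \frac{492}{97}\right) = 161951 \left(-253219 + \frac{492}{97}\right) = 161951 \left(- \frac{24561751}{97}\right) = - \frac{3977800136201}{97}$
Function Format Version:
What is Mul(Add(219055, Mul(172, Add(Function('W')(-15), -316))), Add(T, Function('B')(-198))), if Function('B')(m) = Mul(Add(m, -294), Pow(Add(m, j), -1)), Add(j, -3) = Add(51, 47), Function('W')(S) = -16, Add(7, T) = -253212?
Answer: Rational(-3977800136201, 97) ≈ -4.1008e+10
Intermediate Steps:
T = -253219 (T = Add(-7, -253212) = -253219)
j = 101 (j = Add(3, Add(51, 47)) = Add(3, 98) = 101)
Function('B')(m) = Mul(Pow(Add(101, m), -1), Add(-294, m)) (Function('B')(m) = Mul(Add(m, -294), Pow(Add(m, 101), -1)) = Mul(Add(-294, m), Pow(Add(101, m), -1)) = Mul(Pow(Add(101, m), -1), Add(-294, m)))
Mul(Add(219055, Mul(172, Add(Function('W')(-15), -316))), Add(T, Function('B')(-198))) = Mul(Add(219055, Mul(172, Add(-16, -316))), Add(-253219, Mul(Pow(Add(101, -198), -1), Add(-294, -198)))) = Mul(Add(219055, Mul(172, -332)), Add(-253219, Mul(Pow(-97, -1), -492))) = Mul(Add(219055, -57104), Add(-253219, Mul(Rational(-1, 97), -492))) = Mul(161951, Add(-253219, Rational(492, 97))) = Mul(161951, Rational(-24561751, 97)) = Rational(-3977800136201, 97)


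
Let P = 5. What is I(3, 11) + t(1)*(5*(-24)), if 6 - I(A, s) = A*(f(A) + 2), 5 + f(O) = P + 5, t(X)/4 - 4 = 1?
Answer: -2415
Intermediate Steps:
t(X) = 20 (t(X) = 16 + 4*1 = 16 + 4 = 20)
f(O) = 5 (f(O) = -5 + (5 + 5) = -5 + 10 = 5)
I(A, s) = 6 - 7*A (I(A, s) = 6 - A*(5 + 2) = 6 - A*7 = 6 - 7*A)
I(3, 11) + t(1)*(5*(-24)) = (6 - 7*3) + 20*(5*(-24)) = (6 - 21) + 20*(-120) = -15 - 2400 = -2415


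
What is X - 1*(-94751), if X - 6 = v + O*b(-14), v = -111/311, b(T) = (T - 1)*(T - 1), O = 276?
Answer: 48782416/311 ≈ 1.5686e+5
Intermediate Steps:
b(T) = (-1 + T)² (b(T) = (-1 + T)*(-1 + T) = (-1 + T)²)
v = -111/311 (v = -111*1/311 = -111/311 ≈ -0.35691)
X = 19314855/311 (X = 6 + (-111/311 + 276*(-1 - 14)²) = 6 + (-111/311 + 276*(-15)²) = 6 + (-111/311 + 276*225) = 6 + (-111/311 + 62100) = 6 + 19312989/311 = 19314855/311 ≈ 62106.)
X - 1*(-94751) = 19314855/311 - 1*(-94751) = 19314855/311 + 94751 = 48782416/311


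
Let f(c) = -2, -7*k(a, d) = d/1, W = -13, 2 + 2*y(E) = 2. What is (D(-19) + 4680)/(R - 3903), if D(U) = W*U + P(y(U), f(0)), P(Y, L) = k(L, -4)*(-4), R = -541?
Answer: -34473/31108 ≈ -1.1082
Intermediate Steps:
y(E) = 0 (y(E) = -1 + (½)*2 = -1 + 1 = 0)
k(a, d) = -d/7 (k(a, d) = -d/(7*1) = -d/7)
P(Y, L) = -16/7 (P(Y, L) = -⅐*(-4)*(-4) = (4/7)*(-4) = -16/7)
D(U) = -16/7 - 13*U (D(U) = -13*U - 16/7 = -16/7 - 13*U)
(D(-19) + 4680)/(R - 3903) = ((-16/7 - 13*(-19)) + 4680)/(-541 - 3903) = ((-16/7 + 247) + 4680)/(-4444) = (1713/7 + 4680)*(-1/4444) = (34473/7)*(-1/4444) = -34473/31108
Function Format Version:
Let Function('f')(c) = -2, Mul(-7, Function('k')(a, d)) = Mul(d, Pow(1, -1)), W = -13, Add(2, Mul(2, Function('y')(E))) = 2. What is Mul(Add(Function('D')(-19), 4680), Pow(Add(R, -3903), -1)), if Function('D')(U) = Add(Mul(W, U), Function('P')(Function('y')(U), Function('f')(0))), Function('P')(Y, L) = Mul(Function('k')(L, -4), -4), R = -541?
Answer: Rational(-34473, 31108) ≈ -1.1082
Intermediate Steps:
Function('y')(E) = 0 (Function('y')(E) = Add(-1, Mul(Rational(1, 2), 2)) = Add(-1, 1) = 0)
Function('k')(a, d) = Mul(Rational(-1, 7), d) (Function('k')(a, d) = Mul(Rational(-1, 7), Mul(d, Pow(1, -1))) = Mul(Rational(-1, 7), Mul(d, 1)) = Mul(Rational(-1, 7), d))
Function('P')(Y, L) = Rational(-16, 7) (Function('P')(Y, L) = Mul(Mul(Rational(-1, 7), -4), -4) = Mul(Rational(4, 7), -4) = Rational(-16, 7))
Function('D')(U) = Add(Rational(-16, 7), Mul(-13, U)) (Function('D')(U) = Add(Mul(-13, U), Rational(-16, 7)) = Add(Rational(-16, 7), Mul(-13, U)))
Mul(Add(Function('D')(-19), 4680), Pow(Add(R, -3903), -1)) = Mul(Add(Add(Rational(-16, 7), Mul(-13, -19)), 4680), Pow(Add(-541, -3903), -1)) = Mul(Add(Add(Rational(-16, 7), 247), 4680), Pow(-4444, -1)) = Mul(Add(Rational(1713, 7), 4680), Rational(-1, 4444)) = Mul(Rational(34473, 7), Rational(-1, 4444)) = Rational(-34473, 31108)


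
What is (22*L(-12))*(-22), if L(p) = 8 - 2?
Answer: -2904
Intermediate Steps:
L(p) = 6
(22*L(-12))*(-22) = (22*6)*(-22) = 132*(-22) = -2904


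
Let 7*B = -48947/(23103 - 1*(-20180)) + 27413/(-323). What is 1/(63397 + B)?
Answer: 97862863/6203009598851 ≈ 1.5777e-5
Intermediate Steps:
B = -1202326760/97862863 (B = (-48947/(23103 - 1*(-20180)) + 27413/(-323))/7 = (-48947/(23103 + 20180) + 27413*(-1/323))/7 = (-48947/43283 - 27413/323)/7 = (⅐)*(-1202326760/13980409) = -1202326760/97862863 ≈ -12.286)
1/(63397 + B) = 1/(63397 - 1202326760/97862863) = 1/(6203009598851/97862863) = 97862863/6203009598851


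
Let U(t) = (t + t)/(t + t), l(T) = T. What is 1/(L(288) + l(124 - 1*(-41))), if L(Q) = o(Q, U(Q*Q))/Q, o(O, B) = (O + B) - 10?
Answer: 32/5311 ≈ 0.0060252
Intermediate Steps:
U(t) = 1 (U(t) = (2*t)/((2*t)) = (2*t)*(1/(2*t)) = 1)
o(O, B) = -10 + B + O (o(O, B) = (B + O) - 10 = -10 + B + O)
L(Q) = (-9 + Q)/Q (L(Q) = (-10 + 1 + Q)/Q = (-9 + Q)/Q)
1/(L(288) + l(124 - 1*(-41))) = 1/((-9 + 288)/288 + (124 - 1*(-41))) = 1/((1/288)*279 + (124 + 41)) = 1/(31/32 + 165) = 1/(5311/32) = 32/5311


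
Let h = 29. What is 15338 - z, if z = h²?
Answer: 14497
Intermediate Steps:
z = 841 (z = 29² = 841)
15338 - z = 15338 - 1*841 = 15338 - 841 = 14497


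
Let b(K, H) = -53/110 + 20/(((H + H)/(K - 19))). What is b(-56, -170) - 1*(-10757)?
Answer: 20122939/1870 ≈ 10761.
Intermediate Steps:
b(K, H) = -53/110 + 10*(-19 + K)/H (b(K, H) = -53*1/110 + 20/(((2*H)/(-19 + K))) = -53/110 + 20/((2*H/(-19 + K))) = -53/110 + 20*((-19 + K)/(2*H)) = -53/110 + 10*(-19 + K)/H)
b(-56, -170) - 1*(-10757) = (1/110)*(-20900 - 53*(-170) + 1100*(-56))/(-170) - 1*(-10757) = (1/110)*(-1/170)*(-20900 + 9010 - 61600) + 10757 = (1/110)*(-1/170)*(-73490) + 10757 = 7349/1870 + 10757 = 20122939/1870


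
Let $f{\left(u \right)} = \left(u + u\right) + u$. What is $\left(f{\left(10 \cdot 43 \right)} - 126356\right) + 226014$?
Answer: $100948$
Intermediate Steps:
$f{\left(u \right)} = 3 u$ ($f{\left(u \right)} = 2 u + u = 3 u$)
$\left(f{\left(10 \cdot 43 \right)} - 126356\right) + 226014 = \left(3 \cdot 10 \cdot 43 - 126356\right) + 226014 = \left(3 \cdot 430 - 126356\right) + 226014 = \left(1290 - 126356\right) + 226014 = -125066 + 226014 = 100948$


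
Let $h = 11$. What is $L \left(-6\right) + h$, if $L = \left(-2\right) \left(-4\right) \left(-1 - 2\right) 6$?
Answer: $875$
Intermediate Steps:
$L = -144$ ($L = 8 \left(\left(-3\right) 6\right) = 8 \left(-18\right) = -144$)
$L \left(-6\right) + h = \left(-144\right) \left(-6\right) + 11 = 864 + 11 = 875$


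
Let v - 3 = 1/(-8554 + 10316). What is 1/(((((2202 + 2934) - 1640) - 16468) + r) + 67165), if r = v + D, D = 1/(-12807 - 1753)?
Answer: 12827360/695191608959 ≈ 1.8452e-5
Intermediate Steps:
v = 5287/1762 (v = 3 + 1/(-8554 + 10316) = 3 + 1/1762 = 5287/1762 ≈ 3.0006)
D = -1/14560 (D = 1/(-14560) = -1/14560 ≈ -6.8681e-5)
r = 38488479/12827360 (r = 5287/1762 - 1/14560 = 38488479/12827360 ≈ 3.0005)
1/(((((2202 + 2934) - 1640) - 16468) + r) + 67165) = 1/(((((2202 + 2934) - 1640) - 16468) + 38488479/12827360) + 67165) = 1/((((5136 - 1640) - 16468) + 38488479/12827360) + 67165) = 1/(((3496 - 16468) + 38488479/12827360) + 67165) = 1/((-12972 + 38488479/12827360) + 67165) = 1/(-166358025441/12827360 + 67165) = 1/(695191608959/12827360) = 12827360/695191608959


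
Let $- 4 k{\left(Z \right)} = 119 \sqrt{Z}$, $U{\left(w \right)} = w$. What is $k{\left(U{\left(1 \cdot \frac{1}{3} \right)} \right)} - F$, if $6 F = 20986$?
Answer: $- \frac{10493}{3} - \frac{119 \sqrt{3}}{12} \approx -3514.8$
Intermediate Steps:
$F = \frac{10493}{3}$ ($F = \frac{1}{6} \cdot 20986 = \frac{10493}{3} \approx 3497.7$)
$k{\left(Z \right)} = - \frac{119 \sqrt{Z}}{4}$
$k{\left(U{\left(1 \cdot \frac{1}{3} \right)} \right)} - F = - \frac{119 \sqrt{1 \cdot \frac{1}{3}}}{4} - \frac{10493}{3} = - \frac{119}{4 \sqrt{3}} - \frac{10493}{3} = - \frac{119 \frac{\sqrt{3}}{3}}{4} - \frac{10493}{3} = - \frac{119 \sqrt{3}}{12} - \frac{10493}{3} = - \frac{10493}{3} - \frac{119 \sqrt{3}}{12}$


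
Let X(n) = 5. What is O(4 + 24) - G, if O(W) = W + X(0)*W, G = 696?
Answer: -528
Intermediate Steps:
O(W) = 6*W (O(W) = W + 5*W = 6*W)
O(4 + 24) - G = 6*(4 + 24) - 1*696 = 6*28 - 696 = 168 - 696 = -528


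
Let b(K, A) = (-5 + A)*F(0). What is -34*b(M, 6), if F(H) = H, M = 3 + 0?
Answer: 0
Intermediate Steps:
M = 3
b(K, A) = 0 (b(K, A) = (-5 + A)*0 = 0)
-34*b(M, 6) = -34*0 = 0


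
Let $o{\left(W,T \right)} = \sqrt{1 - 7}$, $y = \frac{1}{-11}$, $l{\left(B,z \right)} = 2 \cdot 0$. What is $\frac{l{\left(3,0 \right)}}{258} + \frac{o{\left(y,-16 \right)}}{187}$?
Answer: $\frac{i \sqrt{6}}{187} \approx 0.013099 i$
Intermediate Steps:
$l{\left(B,z \right)} = 0$
$y = - \frac{1}{11} \approx -0.090909$
$o{\left(W,T \right)} = i \sqrt{6}$ ($o{\left(W,T \right)} = \sqrt{-6} = i \sqrt{6}$)
$\frac{l{\left(3,0 \right)}}{258} + \frac{o{\left(y,-16 \right)}}{187} = \frac{0}{258} + \frac{i \sqrt{6}}{187} = 0 \cdot \frac{1}{258} + i \sqrt{6} \cdot \frac{1}{187} = 0 + \frac{i \sqrt{6}}{187} = \frac{i \sqrt{6}}{187}$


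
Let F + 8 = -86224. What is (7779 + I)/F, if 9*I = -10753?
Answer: -29629/388044 ≈ -0.076355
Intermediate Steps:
I = -10753/9 (I = (1/9)*(-10753) = -10753/9 ≈ -1194.8)
F = -86232 (F = -8 - 86224 = -86232)
(7779 + I)/F = (7779 - 10753/9)/(-86232) = (59258/9)*(-1/86232) = -29629/388044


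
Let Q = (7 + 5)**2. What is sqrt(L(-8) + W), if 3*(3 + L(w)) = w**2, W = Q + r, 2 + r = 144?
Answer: sqrt(2739)/3 ≈ 17.445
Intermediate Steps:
r = 142 (r = -2 + 144 = 142)
Q = 144 (Q = 12**2 = 144)
W = 286 (W = 144 + 142 = 286)
L(w) = -3 + w**2/3
sqrt(L(-8) + W) = sqrt((-3 + (1/3)*(-8)**2) + 286) = sqrt((-3 + (1/3)*64) + 286) = sqrt((-3 + 64/3) + 286) = sqrt(55/3 + 286) = sqrt(913/3) = sqrt(2739)/3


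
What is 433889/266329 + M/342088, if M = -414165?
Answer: 38124069947/91107954952 ≈ 0.41845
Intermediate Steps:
433889/266329 + M/342088 = 433889/266329 - 414165/342088 = 38124069947/91107954952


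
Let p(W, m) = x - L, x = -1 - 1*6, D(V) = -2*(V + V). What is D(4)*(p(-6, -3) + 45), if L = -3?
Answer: -656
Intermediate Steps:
D(V) = -4*V
x = -7 (x = -1 - 6 = -7)
p(W, m) = -4 (p(W, m) = -7 - 1*(-3) = -7 + 3 = -4)
D(4)*(p(-6, -3) + 45) = (-4*4)*(-4 + 45) = -16*41 = -656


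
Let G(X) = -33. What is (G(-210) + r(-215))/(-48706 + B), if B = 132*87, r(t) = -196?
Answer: 229/37222 ≈ 0.0061523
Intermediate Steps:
B = 11484
(G(-210) + r(-215))/(-48706 + B) = (-33 - 196)/(-48706 + 11484) = -229/(-37222) = -229*(-1/37222) = 229/37222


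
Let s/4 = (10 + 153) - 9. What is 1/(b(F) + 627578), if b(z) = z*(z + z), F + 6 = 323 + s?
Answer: 1/2368556 ≈ 4.2220e-7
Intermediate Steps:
s = 616 (s = 4*((10 + 153) - 9) = 4*(163 - 9) = 4*154 = 616)
F = 933 (F = -6 + (323 + 616) = -6 + 939 = 933)
b(z) = 2*z² (b(z) = z*(2*z) = 2*z²)
1/(b(F) + 627578) = 1/(2*933² + 627578) = 1/(2*870489 + 627578) = 1/(1740978 + 627578) = 1/2368556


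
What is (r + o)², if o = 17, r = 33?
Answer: 2500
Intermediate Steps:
(r + o)² = (33 + 17)² = 50² = 2500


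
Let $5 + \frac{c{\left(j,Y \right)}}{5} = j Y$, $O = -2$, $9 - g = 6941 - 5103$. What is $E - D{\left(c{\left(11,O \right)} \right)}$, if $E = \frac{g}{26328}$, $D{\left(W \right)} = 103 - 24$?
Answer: $- \frac{2081741}{26328} \approx -79.069$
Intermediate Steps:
$g = -1829$ ($g = 9 - \left(6941 - 5103\right) = 9 - 1838 = -1829$)
$c{\left(j,Y \right)} = -25 + 5 Y j$ ($c{\left(j,Y \right)} = -25 + 5 j Y = -25 + 5 Y j$)
$D{\left(W \right)} = 79$
$E = - \frac{1829}{26328} \approx -0.06947$
$E - D{\left(c{\left(11,O \right)} \right)} = - \frac{1829}{26328} - 79 = - \frac{2081741}{26328}$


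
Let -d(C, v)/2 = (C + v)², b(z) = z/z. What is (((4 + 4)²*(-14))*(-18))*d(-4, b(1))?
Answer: -290304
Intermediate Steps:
b(z) = 1
d(C, v) = -2*(C + v)²
(((4 + 4)²*(-14))*(-18))*d(-4, b(1)) = (((4 + 4)²*(-14))*(-18))*(-2*(-4 + 1)²) = ((8²*(-14))*(-18))*(-2*(-3)²) = ((64*(-14))*(-18))*(-2*9) = -896*(-18)*(-18) = 16128*(-18) = -290304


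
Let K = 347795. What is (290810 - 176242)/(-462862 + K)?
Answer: -114568/115067 ≈ -0.99566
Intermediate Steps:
(290810 - 176242)/(-462862 + K) = (290810 - 176242)/(-462862 + 347795) = 114568/(-115067) = 114568*(-1/115067) = -114568/115067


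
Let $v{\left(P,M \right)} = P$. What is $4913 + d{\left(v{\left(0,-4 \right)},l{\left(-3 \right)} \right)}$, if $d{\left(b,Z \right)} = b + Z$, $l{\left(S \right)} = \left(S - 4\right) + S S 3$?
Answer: $4933$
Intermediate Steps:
$l{\left(S \right)} = -4 + S + 3 S^{2}$ ($l{\left(S \right)} = \left(-4 + S\right) + S^{2} \cdot 3 = \left(-4 + S\right) + 3 S^{2} = -4 + S + 3 S^{2}$)
$d{\left(b,Z \right)} = Z + b$
$4913 + d{\left(v{\left(0,-4 \right)},l{\left(-3 \right)} \right)} = 4913 + \left(\left(-4 - 3 + 3 \left(-3\right)^{2}\right) + 0\right) = 4913 + \left(\left(-4 - 3 + 3 \cdot 9\right) + 0\right) = 4913 + \left(\left(-4 - 3 + 27\right) + 0\right) = 4913 + \left(20 + 0\right) = 4913 + 20 = 4933$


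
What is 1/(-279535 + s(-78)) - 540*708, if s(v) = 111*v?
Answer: -110181947761/288193 ≈ -3.8232e+5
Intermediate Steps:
1/(-279535 + s(-78)) - 540*708 = 1/(-279535 + 111*(-78)) - 540*708 = 1/(-279535 - 8658) - 1*382320 = 1/(-288193) - 382320 = -1/288193 - 382320 = -110181947761/288193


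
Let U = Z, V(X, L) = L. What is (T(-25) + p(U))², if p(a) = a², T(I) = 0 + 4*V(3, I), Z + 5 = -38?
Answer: 3059001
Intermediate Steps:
Z = -43 (Z = -5 - 38 = -43)
U = -43
T(I) = 4*I (T(I) = 0 + 4*I = 4*I)
(T(-25) + p(U))² = (4*(-25) + (-43)²)² = (-100 + 1849)² = 1749² = 3059001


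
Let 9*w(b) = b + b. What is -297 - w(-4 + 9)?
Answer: -2683/9 ≈ -298.11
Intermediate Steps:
w(b) = 2*b/9 (w(b) = (b + b)/9 = (2*b)/9 = 2*b/9)
-297 - w(-4 + 9) = -297 - 2*(-4 + 9)/9 = -297 - 2*5/9 = -297 - 1*10/9 = -297 - 10/9 = -2683/9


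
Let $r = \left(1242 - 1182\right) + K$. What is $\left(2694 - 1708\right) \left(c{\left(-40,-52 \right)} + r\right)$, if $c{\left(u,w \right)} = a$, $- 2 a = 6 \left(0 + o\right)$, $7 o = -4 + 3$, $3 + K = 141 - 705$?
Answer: $- \frac{3496356}{7} \approx -4.9948 \cdot 10^{5}$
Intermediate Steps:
$K = -567$ ($K = -3 + \left(141 - 705\right) = -3 - 564 = -567$)
$o = - \frac{1}{7}$ ($o = \frac{-4 + 3}{7} = \frac{1}{7} \left(-1\right) = - \frac{1}{7} \approx -0.14286$)
$r = -507$ ($r = \left(1242 - 1182\right) - 567 = 60 - 567 = -507$)
$a = \frac{3}{7}$ ($a = - \frac{6 \left(0 - \frac{1}{7}\right)}{2} = - \frac{6 \left(- \frac{1}{7}\right)}{2} = \left(- \frac{1}{2}\right) \left(- \frac{6}{7}\right) = \frac{3}{7} \approx 0.42857$)
$c{\left(u,w \right)} = \frac{3}{7}$
$\left(2694 - 1708\right) \left(c{\left(-40,-52 \right)} + r\right) = \left(2694 - 1708\right) \left(\frac{3}{7} - 507\right) = 986 \left(- \frac{3546}{7}\right) = - \frac{3496356}{7}$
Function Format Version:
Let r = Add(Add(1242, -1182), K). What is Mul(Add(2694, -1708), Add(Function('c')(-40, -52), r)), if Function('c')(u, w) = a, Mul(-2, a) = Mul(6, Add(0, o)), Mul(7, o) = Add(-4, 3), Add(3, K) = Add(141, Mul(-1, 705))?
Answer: Rational(-3496356, 7) ≈ -4.9948e+5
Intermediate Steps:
K = -567 (K = Add(-3, Add(141, Mul(-1, 705))) = Add(-3, Add(141, -705)) = Add(-3, -564) = -567)
o = Rational(-1, 7) (o = Mul(Rational(1, 7), Add(-4, 3)) = Mul(Rational(1, 7), -1) = Rational(-1, 7) ≈ -0.14286)
r = -507 (r = Add(Add(1242, -1182), -567) = Add(60, -567) = -507)
a = Rational(3, 7) (a = Mul(Rational(-1, 2), Mul(6, Add(0, Rational(-1, 7)))) = Mul(Rational(-1, 2), Mul(6, Rational(-1, 7))) = Mul(Rational(-1, 2), Rational(-6, 7)) = Rational(3, 7) ≈ 0.42857)
Function('c')(u, w) = Rational(3, 7)
Mul(Add(2694, -1708), Add(Function('c')(-40, -52), r)) = Mul(Add(2694, -1708), Add(Rational(3, 7), -507)) = Mul(986, Rational(-3546, 7)) = Rational(-3496356, 7)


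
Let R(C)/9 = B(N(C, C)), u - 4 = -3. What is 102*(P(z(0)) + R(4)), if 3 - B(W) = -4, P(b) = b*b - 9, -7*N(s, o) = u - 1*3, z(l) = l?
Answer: 5508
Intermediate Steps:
u = 1 (u = 4 - 3 = 1)
N(s, o) = 2/7 (N(s, o) = -(1 - 1*3)/7 = -(1 - 3)/7 = -⅐*(-2) = 2/7)
P(b) = -9 + b² (P(b) = b² - 9 = -9 + b²)
B(W) = 7 (B(W) = 3 - 1*(-4) = 3 + 4 = 7)
R(C) = 63 (R(C) = 9*7 = 63)
102*(P(z(0)) + R(4)) = 102*((-9 + 0²) + 63) = 102*((-9 + 0) + 63) = 102*(-9 + 63) = 102*54 = 5508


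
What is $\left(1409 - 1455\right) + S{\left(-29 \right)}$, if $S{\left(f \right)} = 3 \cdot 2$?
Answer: $-40$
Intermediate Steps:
$S{\left(f \right)} = 6$
$\left(1409 - 1455\right) + S{\left(-29 \right)} = \left(1409 - 1455\right) + 6 = -46 + 6 = -40$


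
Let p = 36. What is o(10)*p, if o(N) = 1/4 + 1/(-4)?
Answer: 0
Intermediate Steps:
o(N) = 0 (o(N) = 1*(¼) + 1*(-¼) = ¼ - ¼ = 0)
o(10)*p = 0*36 = 0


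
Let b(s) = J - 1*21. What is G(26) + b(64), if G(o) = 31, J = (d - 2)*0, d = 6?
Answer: 10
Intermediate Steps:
J = 0 (J = (6 - 2)*0 = 4*0 = 0)
b(s) = -21 (b(s) = 0 - 1*21 = 0 - 21 = -21)
G(26) + b(64) = 31 - 21 = 10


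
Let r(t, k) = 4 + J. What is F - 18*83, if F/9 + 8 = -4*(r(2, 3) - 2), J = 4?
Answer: -1782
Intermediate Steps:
r(t, k) = 8 (r(t, k) = 4 + 4 = 8)
F = -288 (F = -72 + 9*(-4*(8 - 2)) = -72 + 9*(-4*6) = -72 + 9*(-24) = -72 - 216 = -288)
F - 18*83 = -288 - 18*83 = -288 - 1494 = -1782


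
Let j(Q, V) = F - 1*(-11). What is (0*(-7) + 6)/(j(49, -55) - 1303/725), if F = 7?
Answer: 4350/11747 ≈ 0.37031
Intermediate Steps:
j(Q, V) = 18 (j(Q, V) = 7 - 1*(-11) = 7 + 11 = 18)
(0*(-7) + 6)/(j(49, -55) - 1303/725) = (0*(-7) + 6)/(18 - 1303/725) = (0 + 6)/(18 - 1303*1/725) = 6/(18 - 1303/725) = 6/(11747/725) = 6*(725/11747) = 4350/11747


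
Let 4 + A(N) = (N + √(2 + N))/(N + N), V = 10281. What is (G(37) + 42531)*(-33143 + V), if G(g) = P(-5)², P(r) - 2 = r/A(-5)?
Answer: 342930*(-99255*√3 + 1732909*I)/(-611*I + 35*√3) ≈ -9.7261e+8 + 11045.0*I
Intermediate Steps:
A(N) = -4 + (N + √(2 + N))/(2*N) (A(N) = -4 + (N + √(2 + N))/(N + N) = -4 + (N + √(2 + N))/((2*N)) = -4 + (N + √(2 + N))*(1/(2*N)) = -4 + (N + √(2 + N))/(2*N))
P(r) = 2 + r/(-7/2 - I*√3/10) (P(r) = 2 + r/(((½)*(√(2 - 5) - 7*(-5))/(-5))) = 2 + r/(((½)*(-⅕)*(√(-3) + 35))) = 2 + r/(((½)*(-⅕)*(I*√3 + 35))) = 2 + r/(((½)*(-⅕)*(35 + I*√3))) = 2 + r/(-7/2 - I*√3/10))
G(g) = (2103/614 - 25*I*√3/614)² (G(g) = (2 - 175/614*(-5) + (5/614)*I*(-5)*√3)² = (2 + 875/614 - 25*I*√3/614)² = (2103/614 - 25*I*√3/614)²)
(G(37) + 42531)*(-33143 + V) = (6*(-1199*I + 40*√3)/(-611*I + 35*√3) + 42531)*(-33143 + 10281) = (42531 + 6*(-1199*I + 40*√3)/(-611*I + 35*√3))*(-22862) = -972343722 - 137172*(-1199*I + 40*√3)/(-611*I + 35*√3)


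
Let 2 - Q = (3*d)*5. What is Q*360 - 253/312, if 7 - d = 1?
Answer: -9884413/312 ≈ -31681.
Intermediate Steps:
d = 6 (d = 7 - 1*1 = 7 - 1 = 6)
Q = -88 (Q = 2 - 3*6*5 = 2 - 18*5 = 2 - 1*90 = 2 - 90 = -88)
Q*360 - 253/312 = -88*360 - 253/312 = -31680 - 253*1/312 = -31680 - 253/312 = -9884413/312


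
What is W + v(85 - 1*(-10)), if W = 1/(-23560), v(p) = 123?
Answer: 2897879/23560 ≈ 123.00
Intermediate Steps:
W = -1/23560 ≈ -4.2445e-5
W + v(85 - 1*(-10)) = -1/23560 + 123 = 2897879/23560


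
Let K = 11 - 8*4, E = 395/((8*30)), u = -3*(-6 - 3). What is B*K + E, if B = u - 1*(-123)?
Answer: -151121/48 ≈ -3148.4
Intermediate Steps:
u = 27 (u = -3*(-9) = 27)
B = 150 (B = 27 - 1*(-123) = 27 + 123 = 150)
E = 79/48 (E = 395/240 = 395*(1/240) = 79/48 ≈ 1.6458)
K = -21 (K = 11 - 4*8 = 11 - 32 = -21)
B*K + E = 150*(-21) + 79/48 = -3150 + 79/48 = -151121/48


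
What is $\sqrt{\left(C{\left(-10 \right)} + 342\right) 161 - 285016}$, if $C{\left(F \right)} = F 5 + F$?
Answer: $i \sqrt{239614} \approx 489.5 i$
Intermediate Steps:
$C{\left(F \right)} = 6 F$ ($C{\left(F \right)} = 5 F + F = 6 F$)
$\sqrt{\left(C{\left(-10 \right)} + 342\right) 161 - 285016} = \sqrt{\left(6 \left(-10\right) + 342\right) 161 - 285016} = \sqrt{\left(-60 + 342\right) 161 - 285016} = \sqrt{282 \cdot 161 - 285016} = \sqrt{45402 - 285016} = \sqrt{-239614} = i \sqrt{239614}$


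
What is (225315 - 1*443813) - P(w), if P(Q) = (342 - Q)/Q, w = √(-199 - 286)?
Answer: -218497 + 342*I*√485/485 ≈ -2.185e+5 + 15.529*I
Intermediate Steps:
w = I*√485 (w = √(-485) = I*√485 ≈ 22.023*I)
P(Q) = (342 - Q)/Q
(225315 - 1*443813) - P(w) = (225315 - 1*443813) - (342 - I*√485)/(I*√485) = (225315 - 443813) - (-I*√485/485)*(342 - I*√485) = -218498 - (-1)*I*√485*(342 - I*√485)/485 = -218498 + I*√485*(342 - I*√485)/485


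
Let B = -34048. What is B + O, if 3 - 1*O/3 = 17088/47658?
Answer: -270380321/7943 ≈ -34040.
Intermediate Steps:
O = 62943/7943 (O = 9 - 51264/47658 = 9 - 3*2848/7943 = 9 - 8544/7943 = 62943/7943 ≈ 7.9243)
B + O = -34048 + 62943/7943 = -270380321/7943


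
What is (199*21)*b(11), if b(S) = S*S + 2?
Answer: 514017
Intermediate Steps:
b(S) = 2 + S² (b(S) = S² + 2 = 2 + S²)
(199*21)*b(11) = (199*21)*(2 + 11²) = 4179*(2 + 121) = 4179*123 = 514017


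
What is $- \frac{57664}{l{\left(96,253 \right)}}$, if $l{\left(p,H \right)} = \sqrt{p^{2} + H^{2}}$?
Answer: $- \frac{57664 \sqrt{2929}}{14645} \approx -213.1$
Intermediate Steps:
$l{\left(p,H \right)} = \sqrt{H^{2} + p^{2}}$
$- \frac{57664}{l{\left(96,253 \right)}} = - \frac{57664}{\sqrt{253^{2} + 96^{2}}} = - \frac{57664}{\sqrt{64009 + 9216}} = - \frac{57664}{\sqrt{73225}} = - \frac{57664}{5 \sqrt{2929}} = - 57664 \frac{\sqrt{2929}}{14645} = - \frac{57664 \sqrt{2929}}{14645}$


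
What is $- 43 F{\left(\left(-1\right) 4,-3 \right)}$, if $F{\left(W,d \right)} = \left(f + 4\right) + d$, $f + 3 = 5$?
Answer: $-129$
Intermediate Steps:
$f = 2$ ($f = -3 + 5 = 2$)
$F{\left(W,d \right)} = 6 + d$ ($F{\left(W,d \right)} = \left(2 + 4\right) + d = 6 + d$)
$- 43 F{\left(\left(-1\right) 4,-3 \right)} = - 43 \left(6 - 3\right) = \left(-43\right) 3 = -129$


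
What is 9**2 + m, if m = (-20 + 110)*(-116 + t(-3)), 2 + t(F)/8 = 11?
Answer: -3879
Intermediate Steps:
t(F) = 72 (t(F) = -16 + 8*11 = -16 + 88 = 72)
m = -3960 (m = (-20 + 110)*(-116 + 72) = 90*(-44) = -3960)
9**2 + m = 9**2 - 3960 = 81 - 3960 = -3879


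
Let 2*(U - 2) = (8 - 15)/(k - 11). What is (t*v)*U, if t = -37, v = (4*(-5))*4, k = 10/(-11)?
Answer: 889480/131 ≈ 6789.9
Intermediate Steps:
k = -10/11 (k = 10*(-1/11) = -10/11 ≈ -0.90909)
U = 601/262 (U = 2 + ((8 - 15)/(-10/11 - 11))/2 = 2 + (-7/(-131/11))/2 = 2 + (-7*(-11/131))/2 = 2 + (½)*(77/131) = 2 + 77/262 = 601/262 ≈ 2.2939)
v = -80 (v = -20*4 = -80)
(t*v)*U = -37*(-80)*(601/262) = 2960*(601/262) = 889480/131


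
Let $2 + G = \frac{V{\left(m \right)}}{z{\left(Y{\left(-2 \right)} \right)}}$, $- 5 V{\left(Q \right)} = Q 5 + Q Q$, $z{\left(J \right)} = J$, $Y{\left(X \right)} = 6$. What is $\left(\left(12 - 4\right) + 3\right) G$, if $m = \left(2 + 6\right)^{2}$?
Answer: $- \frac{8206}{5} \approx -1641.2$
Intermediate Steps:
$m = 64$ ($m = 8^{2} = 64$)
$V{\left(Q \right)} = - Q - \frac{Q^{2}}{5}$ ($V{\left(Q \right)} = - \frac{Q 5 + Q Q}{5} = - \frac{5 Q + Q^{2}}{5} = - \frac{Q^{2} + 5 Q}{5} = - Q - \frac{Q^{2}}{5}$)
$G = - \frac{746}{5}$ ($G = -2 + \frac{\left(- \frac{1}{5}\right) 64 \left(5 + 64\right)}{6} = -2 + \left(- \frac{1}{5}\right) 64 \cdot 69 \cdot \frac{1}{6} = -2 - \frac{736}{5} = - \frac{746}{5} \approx -149.2$)
$\left(\left(12 - 4\right) + 3\right) G = \left(\left(12 - 4\right) + 3\right) \left(- \frac{746}{5}\right) = \left(8 + 3\right) \left(- \frac{746}{5}\right) = 11 \left(- \frac{746}{5}\right) = - \frac{8206}{5}$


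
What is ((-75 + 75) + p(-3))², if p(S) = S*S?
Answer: 81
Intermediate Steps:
p(S) = S²
((-75 + 75) + p(-3))² = ((-75 + 75) + (-3)²)² = (0 + 9)² = 9² = 81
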